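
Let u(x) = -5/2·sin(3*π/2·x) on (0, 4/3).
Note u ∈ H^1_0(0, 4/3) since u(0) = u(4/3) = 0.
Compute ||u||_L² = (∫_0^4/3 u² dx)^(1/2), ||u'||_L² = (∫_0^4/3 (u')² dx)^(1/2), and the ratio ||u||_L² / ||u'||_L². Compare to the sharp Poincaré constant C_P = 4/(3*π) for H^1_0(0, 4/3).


||u||_L² / ||u'||_L² = 2/(3*π) < C_P = 4/(3*π).

u(x) = -5/2·sin(3*π/2·x), so u'(x) = -15*π*cos(3*π*x/2)/4.
Writing u(x) = A·sin(kπx/L) with A = -5/2 and k = 2, use ∫_0^L sin²(kπx/L) dx = L/2 and ∫_0^L cos²(kπx/L) dx = L/2.
u² = 25/4·sin²(3*π/2·x) and (u')² = 225*π^2/16·cos²(3*π/2·x), and each of sin², cos² integrates to L/2 = 2/3 over (0, 4/3).
∫_0^4/3 u² dx = 25/6, so ||u||_L² = 5*sqrt(6)/6.
∫_0^4/3 (u')² dx = 75*π^2/8, so ||u'||_L² = 5*sqrt(6)*π/4.
Ratio ||u||_L² / ||u'||_L² = 2/(3*π).
Sharp Poincaré constant on H^1_0(0, 4/3) is C_P = L/π = 4/(3*π), achieved by sin(3*π/4·x).
This is the k = 2 harmonic; the ratio L/(kπ) is strictly less than C_P = L/π, consistent with the sharp inequality ||u||_L² ≤ C_P ||u'||_L².


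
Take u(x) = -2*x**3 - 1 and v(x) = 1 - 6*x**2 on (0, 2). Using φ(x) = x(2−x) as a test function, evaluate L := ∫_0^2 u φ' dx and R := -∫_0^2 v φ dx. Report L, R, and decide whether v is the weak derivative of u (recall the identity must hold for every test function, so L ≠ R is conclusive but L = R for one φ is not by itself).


LHS = 48/5, RHS = 124/15. No, v is not the weak derivative of u.

u(x) = -2*x**3 - 1, classical derivative u'(x) = -6*x**2.
φ(x) = x(2−x), so φ'(x) = 2 - 2*x.
Note φ(0) = φ(2) = 0, so the boundary term u·φ vanishes.
LHS = ∫_0^2 u(x) φ'(x) dx = ∫_0^2 (4*x^4 - 4*x^3 + 2*x - 2) dx. Term by term:
  ∫_0^2 4*x^4 dx = 128/5;  ∫_0^2 -4*x^3 dx = -16;  ∫_0^2 2*x dx = 4;
  ∫_0^2 -2 dx = -4.
Sum: 128/5 − 16 + 4 − 4 = 48/5.
So LHS = 48/5.
∫_0^2 v(x) φ(x) dx = ∫_0^2 (6*x^4 - 12*x^3 - x^2 + 2*x) dx. Term by term:
  ∫_0^2 6*x^4 dx = 192/5;  ∫_0^2 -12*x^3 dx = -48;  ∫_0^2 -x^2 dx = -8/3;
  ∫_0^2 2*x dx = 4.
Sum: 192/5 − 48 − 8/3 + 4 = -124/15.
So RHS = -∫_0^2 v(x) φ(x) dx = 124/15.
LHS − RHS = 4/3 ≠ 0, so the identity fails.
(For a valid weak derivative the identity must hold for EVERY test function, in particular this one. The failure shows v is NOT the weak derivative of u.)
Correct weak derivative would be u'(x) = -6*x**2.


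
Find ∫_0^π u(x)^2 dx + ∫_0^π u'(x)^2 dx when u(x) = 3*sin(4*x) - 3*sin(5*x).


||u||_{H^1(0,π)}^2 = 387*π/2

u'(x) = 12*cos(4*x) - 15*cos(5*x).
Expand u² and (u')² and integrate term by term on (0, π), using: for integers n ≥ 1, ∫_0^π sin²(nx) dx = ∫_0^π cos²(nx) dx = π/2; for n ≠ n', ∫_0^π sin(nx)sin(n'x) dx = ∫_0^π cos(nx)cos(n'x) dx = 0; and by product-to-sum, ∫_0^π sin(nx)cos(n'x) dx = ½∫_0^π [sin((n+n')x) + sin((n−n')x)] dx, which is 0 when n+n' is even and 2n/(n²−n'²) when n+n' is odd (it need not vanish on (0, π)).
  u² squared terms: (-3)²·∫sin(5x)² dx = 9·π/2 = 9*π/2;  (3)²·∫sin(4x)² dx = 9·π/2 = 9*π/2.
  u² cross terms: 2·(-3)·(3)·∫sin(5x)·sin(4x) dx = -18·(0) = 0.
  So ∫_0^π u² dx = 9*π/2 + 9*π/2 + 0 = 9*π.
  (u')² squared terms: (-15)²·∫cos(5x)² dx = 225·π/2 = 225*π/2;  (12)²·∫cos(4x)² dx = 144·π/2 = 72*π.
  (u')² cross terms: 2·(-15)·(12)·∫cos(5x)·cos(4x) dx = -360·(0) = 0.
  So ∫_0^π (u')² dx = 225*π/2 + 72*π + 0 = 369*π/2.
||u||_{H^1}^2 = (9*π) + (369*π/2) = 387*π/2.


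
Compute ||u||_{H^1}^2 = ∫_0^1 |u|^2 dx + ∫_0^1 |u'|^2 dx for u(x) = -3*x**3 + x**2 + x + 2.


||u||_{H^1}^2 = 699/70

The H^1 norm (squared) on an interval (0, L) is
  ||u||_{H^1}^2 = ∫_0^L u(x)^2 dx + ∫_0^L u'(x)^2 dx.
Compute u'(x) = -9*x**2 + 2*x + 1.
Then u(x)^2 = 9*x**6 - 6*x**5 - 5*x**4 - 10*x**3 + 5*x**2 + 4*x + 4 and u'(x)^2 = 81*x**4 - 36*x**3 - 14*x**2 + 4*x + 1.
Integrate each monomial from 0 to 1 using ∫_0^1 c·x^n dx = c·1^(n+1)/(n+1):
  ∫_0^1 u(x)^2 dx = ∫_0^1 (9*x^6 - 6*x^5 - 5*x^4 - 10*x^3 + 5*x^2 + 4*x + 4) dx. Term by term:
    ∫_0^1 9*x^6 dx = 9/7;  ∫_0^1 -6*x^5 dx = -1;  ∫_0^1 -5*x^4 dx = -1;
    ∫_0^1 -10*x^3 dx = -5/2;  ∫_0^1 5*x^2 dx = 5/3;  ∫_0^1 4*x dx = 2;
    ∫_0^1 4 dx = 4.
  Sum: 9/7 − 1 − 1 − 5/2 + 5/3 + 2 + 4 = 187/42.
  ∫_0^1 u'(x)^2 dx = ∫_0^1 (81*x^4 - 36*x^3 - 14*x^2 + 4*x + 1) dx. Term by term:
    ∫_0^1 81*x^4 dx = 81/5;  ∫_0^1 -36*x^3 dx = -9;  ∫_0^1 -14*x^2 dx = -14/3;
    ∫_0^1 4*x dx = 2;  ∫_0^1 1 dx = 1.
  Sum: 81/5 − 9 − 14/3 + 2 + 1 = 83/15.
Adding: ||u||_{H^1}^2 = 187/42 + 83/15 = 699/70.


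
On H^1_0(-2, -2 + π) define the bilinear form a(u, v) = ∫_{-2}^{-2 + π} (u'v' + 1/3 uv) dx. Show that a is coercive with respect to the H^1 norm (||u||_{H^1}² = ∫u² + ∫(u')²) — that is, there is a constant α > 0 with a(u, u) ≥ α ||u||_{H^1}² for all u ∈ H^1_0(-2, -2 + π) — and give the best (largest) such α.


α = 2/3

Coercivity of a(·,·) on H^1_0(-2, -2 + π) means a(u, u) ≥ α ||u||_{H^1}² for every u ∈ H^1_0.
The interval has length L = π, and Poincaré/coercivity depend only on L. Here a(u, u) = ∫(u')² + (1/3)·∫u².
Here 0 < c = 1/3 < 1. The condition a(u,u) ≥ α||u||_{H^1}² reads (1−α)∫(u')² ≥ (α−c)∫u². Any admissible α is ≤ 1 (rapidly oscillating u have ∫u²/∫(u')² → 0), and α = 1 would force 0 ≥ (1−c)∫u², impossible since c < 1; so 1−α > 0. By the sharp Poincaré inequality on H^1_0 of an interval of length L, ∫(u')² ≥ (π/L)²∫u² with equality for the first sine mode sin(π(x−x₀)/L) (x₀ the left endpoint), so the inequality holds for all u iff (1−α)(π/L)² ≥ α − c, i.e. α ≤ ((π/L)² + c)/((π/L)² + 1) = (1 + c(L/π)²)/(1 + (L/π)²). With (π/L)² = 1 and c = 1/3, the largest admissible constant is α = ((π/L)² + c)/((π/L)² + 1).
Simplifying, α = 2/3.


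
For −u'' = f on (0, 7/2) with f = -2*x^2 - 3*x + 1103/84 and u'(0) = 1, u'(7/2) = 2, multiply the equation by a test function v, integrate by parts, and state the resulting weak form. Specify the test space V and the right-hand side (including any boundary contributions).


V = H^1(0, 7/2) (v unrestricted at boundary; u is determined up to an additive constant); weak form: ∫_0^7/2 u'v' dx = ∫_0^7/2 (-2*x^2 - 3*x + 1103/84) v dx + 2·v(7/2) − v(0) for all v ∈ V.

Multiply both sides by a test function v and integrate from 0 to 7/2:
  ∫_0^7/2 −u''(x) v(x) dx = ∫_0^7/2 f(x) v(x) dx.
Integrate the LHS by parts once:
  ∫_0^7/2 −u'' v dx = −[u'(x) v(x)]_0^7/2 + ∫_0^7/2 u'(x) v'(x) dx.
Thus ∫_0^7/2 u'(x) v'(x) dx = ∫_0^7/2 f(x) v(x) dx + [u'(x) v(x)]_0^7/2.
Choose V so that boundary terms are either known or forced to vanish.
u has inhomogeneous Neumann u'(0) = 1, u'(7/2) = 2. [u' v]_0^7/2 = (2)·v(7/2) − (1)·v(0) = 2·v(7/2) − v(0). Take V = H^1(0, 7/2); boundary term becomes part of RHS.
Weak formulation: find u (satisfying any essential BC) such that ∫_0^7/2 u'(x) v'(x) dx = ∫_0^7/2 f v dx + 2·v(7/2) − v(0) for all v ∈ V (Neumann data are natural BCs: they enter the RHS as boundary terms).
Substituting f(x) = -2*x^2 - 3*x + 1103/84, the right-hand side is ∫_0^7/2 (-2*x^2 - 3*x + 1103/84) v dx + 2·v(7/2) − v(0).
Compatibility check (pure Neumann): taking v ≡ 1 ∈ V gives 0 = ∫_0^7/2 f dx + (2) − (1), i.e. ∫_0^7/2 f dx must equal u'(0) − u'(7/2) = -1. Indeed ∫_0^7/2 (-2*x^2 - 3*x + 1103/84) dx = -1, so the data are compatible. The solution is then unique only up to an additive constant (fix it e.g. by requiring ∫_0^7/2 u dx = 0).


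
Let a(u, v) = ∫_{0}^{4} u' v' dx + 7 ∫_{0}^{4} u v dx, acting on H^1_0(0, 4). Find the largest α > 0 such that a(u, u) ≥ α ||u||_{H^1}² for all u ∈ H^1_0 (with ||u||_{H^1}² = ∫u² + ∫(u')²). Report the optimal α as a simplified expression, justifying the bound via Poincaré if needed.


α = 1

Coercivity of a(·,·) on H^1_0(0, 4) means a(u, u) ≥ α ||u||_{H^1}² for every u ∈ H^1_0.
The interval has length L = 4, and Poincaré/coercivity depend only on L. Here a(u, u) = ∫(u')² + (7)·∫u².
Here c = 7 ≥ 1, so a(u,u) = ∫(u')² + c∫u² ≥ ∫(u')² + ∫u² = ||u||_{H^1}², i.e. α = 1 works. No larger α is possible: a(u,u) ≥ α||u||_{H^1}² means (1−α)∫(u')² ≥ (α−c)∫u², and for the modes u_n = sin(nπ(x−x₀)/L) (x₀ the left endpoint) one has ∫u_n²/∫(u_n')² = (L/(nπ))² → 0, so a(u_n,u_n)/||u_n||_{H^1}² → 1. Hence the optimal constant is α = 1.
Therefore α = 1.


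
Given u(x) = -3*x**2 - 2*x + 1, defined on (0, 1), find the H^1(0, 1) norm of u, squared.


||u||_{H^1}^2 = 467/15

The H^1 norm (squared) on an interval (0, L) is
  ||u||_{H^1}^2 = ∫_0^L u(x)^2 dx + ∫_0^L u'(x)^2 dx.
Compute u'(x) = -6*x - 2.
Then u(x)^2 = 9*x**4 + 12*x**3 - 2*x**2 - 4*x + 1 and u'(x)^2 = 36*x**2 + 24*x + 4.
Integrate each monomial from 0 to 1 using ∫_0^1 c·x^n dx = c·1^(n+1)/(n+1):
  ∫_0^1 u(x)^2 dx = ∫_0^1 (9*x^4 + 12*x^3 - 2*x^2 - 4*x + 1) dx. Term by term:
    ∫_0^1 9*x^4 dx = 9/5;  ∫_0^1 12*x^3 dx = 3;  ∫_0^1 -2*x^2 dx = -2/3;
    ∫_0^1 -4*x dx = -2;  ∫_0^1 1 dx = 1.
  Sum: 9/5 + 3 − 2/3 − 2 + 1 = 47/15.
  ∫_0^1 u'(x)^2 dx = ∫_0^1 (36*x^2 + 24*x + 4) dx. Term by term:
    ∫_0^1 36*x^2 dx = 12;  ∫_0^1 24*x dx = 12;  ∫_0^1 4 dx = 4.
  Sum: 12 + 12 + 4 = 28.
Adding: ||u||_{H^1}^2 = 47/15 + 28 = 467/15.


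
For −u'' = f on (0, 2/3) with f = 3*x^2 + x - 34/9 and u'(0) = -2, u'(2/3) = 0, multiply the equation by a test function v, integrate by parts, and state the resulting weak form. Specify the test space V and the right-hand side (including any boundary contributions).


V = H^1(0, 2/3) (v unrestricted at boundary; u is determined up to an additive constant); weak form: ∫_0^2/3 u'v' dx = ∫_0^2/3 (3*x^2 + x - 34/9) v dx + 2·v(0) for all v ∈ V.

Multiply both sides by a test function v and integrate from 0 to 2/3:
  ∫_0^2/3 −u''(x) v(x) dx = ∫_0^2/3 f(x) v(x) dx.
Integrate the LHS by parts once:
  ∫_0^2/3 −u'' v dx = −[u'(x) v(x)]_0^2/3 + ∫_0^2/3 u'(x) v'(x) dx.
Thus ∫_0^2/3 u'(x) v'(x) dx = ∫_0^2/3 f(x) v(x) dx + [u'(x) v(x)]_0^2/3.
Choose V so that boundary terms are either known or forced to vanish.
u has inhomogeneous Neumann u'(0) = -2, u'(2/3) = 0. [u' v]_0^2/3 = (0)·v(2/3) − (-2)·v(0) = 2·v(0). Take V = H^1(0, 2/3); boundary term becomes part of RHS.
Weak formulation: find u (satisfying any essential BC) such that ∫_0^2/3 u'(x) v'(x) dx = ∫_0^2/3 f v dx + 2·v(0) for all v ∈ V (Neumann data are natural BCs: they enter the RHS as boundary terms).
Substituting f(x) = 3*x^2 + x - 34/9, the right-hand side is ∫_0^2/3 (3*x^2 + x - 34/9) v dx + 2·v(0).
Compatibility check (pure Neumann): taking v ≡ 1 ∈ V gives 0 = ∫_0^2/3 f dx + (0) − (-2), i.e. ∫_0^2/3 f dx must equal u'(0) − u'(2/3) = -2. Indeed ∫_0^2/3 (3*x^2 + x - 34/9) dx = -2, so the data are compatible. The solution is then unique only up to an additive constant (fix it e.g. by requiring ∫_0^2/3 u dx = 0).


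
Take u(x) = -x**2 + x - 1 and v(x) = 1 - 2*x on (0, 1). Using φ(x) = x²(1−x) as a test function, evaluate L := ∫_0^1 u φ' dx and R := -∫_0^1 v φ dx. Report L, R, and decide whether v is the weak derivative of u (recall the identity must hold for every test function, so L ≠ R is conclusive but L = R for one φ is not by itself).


LHS = 1/60, RHS = 1/60. Yes, v = u' weakly.

u(x) = -x**2 + x - 1, classical derivative u'(x) = 1 - 2*x.
φ(x) = x²(1−x), so φ'(x) = x*(2 - 3*x).
Note φ(0) = φ(1) = 0, so the boundary term u·φ vanishes.
LHS = ∫_0^1 u(x) φ'(x) dx = ∫_0^1 (3*x^4 - 5*x^3 + 5*x^2 - 2*x) dx. Term by term:
  ∫_0^1 3*x^4 dx = 3/5;  ∫_0^1 -5*x^3 dx = -5/4;  ∫_0^1 5*x^2 dx = 5/3;
  ∫_0^1 -2*x dx = -1.
Sum: 3/5 − 5/4 + 5/3 − 1 = 1/60.
So LHS = 1/60.
∫_0^1 v(x) φ(x) dx = ∫_0^1 (2*x^4 - 3*x^3 + x^2) dx. Term by term:
  ∫_0^1 2*x^4 dx = 2/5;  ∫_0^1 -3*x^3 dx = -3/4;  ∫_0^1 x^2 dx = 1/3.
Sum: 2/5 − 3/4 + 1/3 = -1/60.
So RHS = -∫_0^1 v(x) φ(x) dx = 1/60.
LHS = RHS, so the identity holds for this test φ.
Moreover u is smooth here and v(x) = u'(x) = 1 - 2*x pointwise, so the identity holds for every test function. Hence v is the weak derivative of u.


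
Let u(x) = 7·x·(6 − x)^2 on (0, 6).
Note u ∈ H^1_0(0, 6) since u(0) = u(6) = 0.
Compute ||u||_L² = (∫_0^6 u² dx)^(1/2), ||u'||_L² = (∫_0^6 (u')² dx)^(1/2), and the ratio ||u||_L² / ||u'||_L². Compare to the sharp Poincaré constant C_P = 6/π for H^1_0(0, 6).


||u||_L² / ||u'||_L² = 3*sqrt(14)/7 < C_P = 6/π.

u(x) = 7·x·(6 − x)^2, so u'(x) = 21*(x - 6)*(x - 2).
u(x) = 7·x·(6 − x)^2 vanishes at x = 0 and x = 6, so u ∈ H^1_0(0, 6). Differentiate via the product rule and integrate the resulting polynomials term by term.
  ∫_0^6 u² dx = ∫_0^6 (49*x^6 - 1176*x^5 + 10584*x^4 - 42336*x^3 + 63504*x^2) dx. Term by term:
    ∫_0^6 49*x^6 dx = 1959552;  ∫_0^6 -1176*x^5 dx = -9144576;  ∫_0^6 10584*x^4 dx = 82301184/5;
    ∫_0^6 -42336*x^3 dx = -13716864;  ∫_0^6 63504*x^2 dx = 4572288.
  Sum: 1959552 − 9144576 + 82301184/5 − 13716864 + 4572288 = 653184/5.
  ∫_0^6 (u')² dx = ∫_0^6 (441*x^4 - 7056*x^3 + 38808*x^2 - 84672*x + 63504) dx. Term by term:
    ∫_0^6 441*x^4 dx = 3429216/5;  ∫_0^6 -7056*x^3 dx = -2286144;  ∫_0^6 38808*x^2 dx = 2794176;
    ∫_0^6 -84672*x dx = -1524096;  ∫_0^6 63504 dx = 381024.
  Sum: 3429216/5 − 2286144 + 2794176 − 1524096 + 381024 = 254016/5.
∫_0^6 u² dx = 653184/5, so ||u||_L² = 216*sqrt(70)/5.
∫_0^6 (u')² dx = 254016/5, so ||u'||_L² = 504*sqrt(5)/5.
Ratio ||u||_L² / ||u'||_L² = 3*sqrt(14)/7.
Sharp Poincaré constant on H^1_0(0, 6) is C_P = L/π = 6/π, achieved by sin(π/6·x).
A polynomial bump cannot attain the sharp Poincaré constant (only the first sine eigenfunction does), so the ratio is strictly less than C_P, consistent with ||u||_L² ≤ C_P ||u'||_L².


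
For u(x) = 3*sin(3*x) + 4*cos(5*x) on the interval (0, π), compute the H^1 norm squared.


||u||_{H^1(0,π)}^2 = 253*π

u'(x) = -20*sin(5*x) + 9*cos(3*x).
Expand u² and (u')² and integrate term by term on (0, π), using: for integers n ≥ 1, ∫_0^π sin²(nx) dx = ∫_0^π cos²(nx) dx = π/2; for n ≠ n', ∫_0^π sin(nx)sin(n'x) dx = ∫_0^π cos(nx)cos(n'x) dx = 0; and by product-to-sum, ∫_0^π sin(nx)cos(n'x) dx = ½∫_0^π [sin((n+n')x) + sin((n−n')x)] dx, which is 0 when n+n' is even and 2n/(n²−n'²) when n+n' is odd (it need not vanish on (0, π)).
  u² squared terms: (3)²·∫sin(3x)² dx = 9·π/2 = 9*π/2;  (4)²·∫cos(5x)² dx = 16·π/2 = 8*π.
  u² cross terms: 2·(3)·(4)·∫sin(3x)·cos(5x) dx = 24·(0) = 0.
  So ∫_0^π u² dx = 9*π/2 + 8*π + 0 = 25*π/2.
  (u')² squared terms: (-20)²·∫sin(5x)² dx = 400·π/2 = 200*π;  (9)²·∫cos(3x)² dx = 81·π/2 = 81*π/2.
  (u')² cross terms: 2·(-20)·(9)·∫sin(5x)·cos(3x) dx = -360·(0) = 0.
  So ∫_0^π (u')² dx = 200*π + 81*π/2 + 0 = 481*π/2.
||u||_{H^1}^2 = (25*π/2) + (481*π/2) = 253*π.


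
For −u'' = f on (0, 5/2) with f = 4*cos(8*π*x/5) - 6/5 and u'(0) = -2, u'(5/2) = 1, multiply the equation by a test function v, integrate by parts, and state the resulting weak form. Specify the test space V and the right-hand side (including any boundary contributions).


V = H^1(0, 5/2) (v unrestricted at boundary; u is determined up to an additive constant); weak form: ∫_0^5/2 u'v' dx = ∫_0^5/2 (4*cos(8*π*x/5) - 6/5) v dx + v(5/2) + 2·v(0) for all v ∈ V.

Multiply both sides by a test function v and integrate from 0 to 5/2:
  ∫_0^5/2 −u''(x) v(x) dx = ∫_0^5/2 f(x) v(x) dx.
Integrate the LHS by parts once:
  ∫_0^5/2 −u'' v dx = −[u'(x) v(x)]_0^5/2 + ∫_0^5/2 u'(x) v'(x) dx.
Thus ∫_0^5/2 u'(x) v'(x) dx = ∫_0^5/2 f(x) v(x) dx + [u'(x) v(x)]_0^5/2.
Choose V so that boundary terms are either known or forced to vanish.
u has inhomogeneous Neumann u'(0) = -2, u'(5/2) = 1. [u' v]_0^5/2 = (1)·v(5/2) − (-2)·v(0) = v(5/2) + 2·v(0). Take V = H^1(0, 5/2); boundary term becomes part of RHS.
Weak formulation: find u (satisfying any essential BC) such that ∫_0^5/2 u'(x) v'(x) dx = ∫_0^5/2 f v dx + v(5/2) + 2·v(0) for all v ∈ V (Neumann data are natural BCs: they enter the RHS as boundary terms).
Substituting f(x) = 4*cos(8*π*x/5) - 6/5, the right-hand side is ∫_0^5/2 (4*cos(8*π*x/5) - 6/5) v dx + v(5/2) + 2·v(0).
Compatibility check (pure Neumann): taking v ≡ 1 ∈ V gives 0 = ∫_0^5/2 f dx + (1) − (-2), i.e. ∫_0^5/2 f dx must equal u'(0) − u'(5/2) = -3. Indeed ∫_0^5/2 (4*cos(8*π*x/5) - 6/5) dx = -3, so the data are compatible. The solution is then unique only up to an additive constant (fix it e.g. by requiring ∫_0^5/2 u dx = 0).


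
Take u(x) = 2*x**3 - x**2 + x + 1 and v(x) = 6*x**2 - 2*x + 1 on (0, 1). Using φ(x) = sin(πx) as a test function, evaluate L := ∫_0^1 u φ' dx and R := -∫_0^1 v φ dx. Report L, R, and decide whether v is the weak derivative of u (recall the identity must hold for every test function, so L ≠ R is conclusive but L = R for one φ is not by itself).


LHS = -6/π + 24/π^3, RHS = -6/π + 24/π^3. Yes, v = u' weakly.

u(x) = 2*x**3 - x**2 + x + 1, classical derivative u'(x) = 6*x**2 - 2*x + 1.
φ(x) = sin(πx), so φ'(x) = π*cos(π*x).
Note φ(0) = φ(1) = 0, so the boundary term u·φ vanishes.
LHS = ∫_0^1 u(x) φ'(x) dx = ∫_0^1 (2*π*x^3*cos(π*x) - π*x^2*cos(π*x) + π*x*cos(π*x) + π*cos(π*x)) dx. Term by term:
  ∫_0^1 π*cos(π*x) dx = 0;  ∫_0^1 π*x*cos(π*x) dx = -2/π;  ∫_0^1 -π*x^2*cos(π*x) dx = 2/π;
  ∫_0^1 2*π*x^3*cos(π*x) dx = -6/π + 24/π^3.
Sum: 0 − 2/π + 2/π + -6/π + 24/π^3 = -6/π + 24/π^3.
So LHS = -6/π + 24/π^3.
∫_0^1 v(x) φ(x) dx = ∫_0^1 (6*x^2*sin(π*x) - 2*x*sin(π*x) + sin(π*x)) dx. Term by term:
  ∫_0^1 -2*x*sin(π*x) dx = -2/π;  ∫_0^1 6*x^2*sin(π*x) dx = -24/π^3 + 6/π;  ∫_0^1 sin(π*x) dx = 2/π.
Sum: -2/π + -24/π^3 + 6/π + 2/π = -24/π^3 + 6/π.
So RHS = -∫_0^1 v(x) φ(x) dx = -6/π + 24/π^3.
LHS = RHS, so the identity holds for this test φ.
Moreover u is smooth here and v(x) = u'(x) = 6*x**2 - 2*x + 1 pointwise, so the identity holds for every test function. Hence v is the weak derivative of u.


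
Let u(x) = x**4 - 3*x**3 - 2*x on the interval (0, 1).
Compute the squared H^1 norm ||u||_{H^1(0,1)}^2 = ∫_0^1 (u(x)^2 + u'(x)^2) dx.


||u||_{H^1}^2 = 27971/1260

The H^1 norm (squared) on an interval (0, L) is
  ||u||_{H^1}^2 = ∫_0^L u(x)^2 dx + ∫_0^L u'(x)^2 dx.
Compute u'(x) = 4*x**3 - 9*x**2 - 2.
Then u(x)^2 = x**8 - 6*x**7 + 9*x**6 - 4*x**5 + 12*x**4 + 4*x**2 and u'(x)^2 = 16*x**6 - 72*x**5 + 81*x**4 - 16*x**3 + 36*x**2 + 4.
Integrate each monomial from 0 to 1 using ∫_0^1 c·x^n dx = c·1^(n+1)/(n+1):
  ∫_0^1 u(x)^2 dx = ∫_0^1 (x^8 - 6*x^7 + 9*x^6 - 4*x^5 + 12*x^4 + 4*x^2) dx. Term by term:
    ∫_0^1 x^8 dx = 1/9;  ∫_0^1 -6*x^7 dx = -3/4;  ∫_0^1 9*x^6 dx = 9/7;
    ∫_0^1 -4*x^5 dx = -2/3;  ∫_0^1 12*x^4 dx = 12/5;  ∫_0^1 4*x^2 dx = 4/3.
  Sum: 1/9 − 3/4 + 9/7 − 2/3 + 12/5 + 4/3 = 4679/1260.
  ∫_0^1 u'(x)^2 dx = ∫_0^1 (16*x^6 - 72*x^5 + 81*x^4 - 16*x^3 + 36*x^2 + 4) dx. Term by term:
    ∫_0^1 16*x^6 dx = 16/7;  ∫_0^1 -72*x^5 dx = -12;  ∫_0^1 81*x^4 dx = 81/5;
    ∫_0^1 -16*x^3 dx = -4;  ∫_0^1 36*x^2 dx = 12;  ∫_0^1 4 dx = 4.
  Sum: 16/7 − 12 + 81/5 − 4 + 12 + 4 = 647/35.
Adding: ||u||_{H^1}^2 = 4679/1260 + 647/35 = 27971/1260.


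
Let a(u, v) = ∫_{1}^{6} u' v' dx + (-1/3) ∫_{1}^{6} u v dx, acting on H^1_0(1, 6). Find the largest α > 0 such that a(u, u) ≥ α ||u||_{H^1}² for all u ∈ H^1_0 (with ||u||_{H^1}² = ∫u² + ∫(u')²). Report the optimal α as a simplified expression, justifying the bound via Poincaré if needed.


α = (-25/3 + π^2)/(π^2 + 25)

Coercivity of a(·,·) on H^1_0(1, 6) means a(u, u) ≥ α ||u||_{H^1}² for every u ∈ H^1_0.
The interval has length L = 5, and Poincaré/coercivity depend only on L. Here a(u, u) = ∫(u')² + (-1/3)·∫u².
Here c = -1/3 < 0 with |c| < (π/L)² = π^2/25, so coercivity still holds. The condition a(u,u) ≥ α||u||_{H^1}² reads (1−α)∫(u')² ≥ (α−c)∫u². Any admissible α is ≤ 1 (rapidly oscillating u have ∫u²/∫(u')² → 0), and α = 1 would force 0 ≥ (1−c)∫u², impossible since c < 1; so 1−α > 0. By the sharp Poincaré inequality on H^1_0 of an interval of length L, ∫(u')² ≥ (π/L)²∫u² with equality for the first sine mode sin(π(x−x₀)/L) (x₀ the left endpoint), so the inequality holds for all u iff (1−α)(π/L)² ≥ α − c, i.e. α ≤ ((π/L)² + c)/((π/L)² + 1) = (1 + c(L/π)²)/(1 + (L/π)²). (Direct route, valid since c ≤ 0: Poincaré gives c∫u² ≥ c(L/π)²∫(u')², so a(u,u) ≥ (1 + c(L/π)²)∫(u')², while ||u||_{H^1}² ≤ (1 + (L/π)²)∫(u')²; dividing yields the same α.) With (π/L)² = π^2/25 and c = -1/3, the largest admissible constant is α = ((π/L)² + c)/((π/L)² + 1).
Simplifying, α = (-25/3 + π^2)/(π^2 + 25).


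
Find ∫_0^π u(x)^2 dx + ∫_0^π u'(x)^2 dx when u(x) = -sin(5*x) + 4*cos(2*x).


||u||_{H^1(0,π)}^2 = -400/21 + 53*π

u'(x) = -8*sin(2*x) - 5*cos(5*x).
Expand u² and (u')² and integrate term by term on (0, π), using: for integers n ≥ 1, ∫_0^π sin²(nx) dx = ∫_0^π cos²(nx) dx = π/2; for n ≠ n', ∫_0^π sin(nx)sin(n'x) dx = ∫_0^π cos(nx)cos(n'x) dx = 0; and by product-to-sum, ∫_0^π sin(nx)cos(n'x) dx = ½∫_0^π [sin((n+n')x) + sin((n−n')x)] dx, which is 0 when n+n' is even and 2n/(n²−n'²) when n+n' is odd (it need not vanish on (0, π)).
  u² squared terms: (-1)²·∫sin(5x)² dx = 1·π/2 = π/2;  (4)²·∫cos(2x)² dx = 16·π/2 = 8*π.
  u² cross terms: 2·(-1)·(4)·∫sin(5x)·cos(2x) dx = -8·(10/21) = -80/21.
  So ∫_0^π u² dx = π/2 + 8*π − 80/21 = -80/21 + 17*π/2.
  (u')² squared terms: (-8)²·∫sin(2x)² dx = 64·π/2 = 32*π;  (-5)²·∫cos(5x)² dx = 25·π/2 = 25*π/2.
  (u')² cross terms: 2·(-8)·(-5)·∫sin(2x)·cos(5x) dx = 80·(-4/21) = -320/21.
  So ∫_0^π (u')² dx = 32*π + 25*π/2 − 320/21 = -320/21 + 89*π/2.
||u||_{H^1}^2 = (-80/21 + 17*π/2) + (-320/21 + 89*π/2) = -400/21 + 53*π.


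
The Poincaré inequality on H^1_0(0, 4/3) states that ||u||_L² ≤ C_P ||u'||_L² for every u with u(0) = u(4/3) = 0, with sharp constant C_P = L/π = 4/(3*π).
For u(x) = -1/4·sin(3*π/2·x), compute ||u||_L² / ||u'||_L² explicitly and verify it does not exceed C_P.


||u||_L² / ||u'||_L² = 2/(3*π) < C_P = 4/(3*π).

u(x) = -1/4·sin(3*π/2·x), so u'(x) = -3*π*cos(3*π*x/2)/8.
Writing u(x) = A·sin(kπx/L) with A = -1/4 and k = 2, use ∫_0^L sin²(kπx/L) dx = L/2 and ∫_0^L cos²(kπx/L) dx = L/2.
u² = 1/16·sin²(3*π/2·x) and (u')² = 9*π^2/64·cos²(3*π/2·x), and each of sin², cos² integrates to L/2 = 2/3 over (0, 4/3).
∫_0^4/3 u² dx = 1/24, so ||u||_L² = sqrt(6)/12.
∫_0^4/3 (u')² dx = 3*π^2/32, so ||u'||_L² = sqrt(6)*π/8.
Ratio ||u||_L² / ||u'||_L² = 2/(3*π).
Sharp Poincaré constant on H^1_0(0, 4/3) is C_P = L/π = 4/(3*π), achieved by sin(3*π/4·x).
This is the k = 2 harmonic; the ratio L/(kπ) is strictly less than C_P = L/π, consistent with the sharp inequality ||u||_L² ≤ C_P ||u'||_L².


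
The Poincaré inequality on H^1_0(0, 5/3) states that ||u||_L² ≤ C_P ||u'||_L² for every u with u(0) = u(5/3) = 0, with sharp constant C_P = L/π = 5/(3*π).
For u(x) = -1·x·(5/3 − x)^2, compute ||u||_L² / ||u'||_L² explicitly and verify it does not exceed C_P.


||u||_L² / ||u'||_L² = 5*sqrt(14)/42 < C_P = 5/(3*π).

u(x) = -1·x·(5/3 − x)^2, so u'(x) = (5 - 9*x)*(3*x - 5)/9.
u(x) = -1·x·(5/3 − x)^2 vanishes at x = 0 and x = 5/3, so u ∈ H^1_0(0, 5/3). Differentiate via the product rule and integrate the resulting polynomials term by term.
  ∫_0^5/3 u² dx = ∫_0^5/3 (x^6 - 20*x^5/3 + 50*x^4/3 - 500*x^3/27 + 625*x^2/81) dx. Term by term:
    ∫_0^5/3 x^6 dx = 78125/15309;  ∫_0^5/3 -20*x^5/3 dx = -156250/6561;  ∫_0^5/3 50*x^4/3 dx = 31250/729;
    ∫_0^5/3 -500*x^3/27 dx = -78125/2187;  ∫_0^5/3 625*x^2/81 dx = 78125/6561.
  Sum: 78125/15309 − 156250/6561 + 31250/729 − 78125/2187 + 78125/6561 = 15625/45927.
  ∫_0^5/3 (u')² dx = ∫_0^5/3 (9*x^4 - 40*x^3 + 550*x^2/9 - 1000*x/27 + 625/81) dx. Term by term:
    ∫_0^5/3 9*x^4 dx = 625/27;  ∫_0^5/3 -40*x^3 dx = -6250/81;  ∫_0^5/3 550*x^2/9 dx = 68750/729;
    ∫_0^5/3 -1000*x/27 dx = -12500/243;  ∫_0^5/3 625/81 dx = 3125/243.
  Sum: 625/27 − 6250/81 + 68750/729 − 12500/243 + 3125/243 = 1250/729.
∫_0^5/3 u² dx = 15625/45927, so ||u||_L² = 125*sqrt(7)/567.
∫_0^5/3 (u')² dx = 1250/729, so ||u'||_L² = 25*sqrt(2)/27.
Ratio ||u||_L² / ||u'||_L² = 5*sqrt(14)/42.
Sharp Poincaré constant on H^1_0(0, 5/3) is C_P = L/π = 5/(3*π), achieved by sin(3*π/5·x).
A polynomial bump cannot attain the sharp Poincaré constant (only the first sine eigenfunction does), so the ratio is strictly less than C_P, consistent with ||u||_L² ≤ C_P ||u'||_L².


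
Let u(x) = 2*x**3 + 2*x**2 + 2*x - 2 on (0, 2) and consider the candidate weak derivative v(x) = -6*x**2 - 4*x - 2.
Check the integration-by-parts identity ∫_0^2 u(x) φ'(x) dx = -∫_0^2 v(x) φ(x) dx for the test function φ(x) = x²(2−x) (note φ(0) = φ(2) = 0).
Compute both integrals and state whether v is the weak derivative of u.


LHS = -328/15, RHS = 328/15. No, v is not the weak derivative of u.

u(x) = 2*x**3 + 2*x**2 + 2*x - 2, classical derivative u'(x) = 6*x**2 + 4*x + 2.
φ(x) = x²(2−x), so φ'(x) = x*(4 - 3*x).
Note φ(0) = φ(2) = 0, so the boundary term u·φ vanishes.
LHS = ∫_0^2 u(x) φ'(x) dx = ∫_0^2 (-6*x^5 + 2*x^4 + 2*x^3 + 14*x^2 - 8*x) dx. Term by term:
  ∫_0^2 -6*x^5 dx = -64;  ∫_0^2 2*x^4 dx = 64/5;  ∫_0^2 2*x^3 dx = 8;
  ∫_0^2 14*x^2 dx = 112/3;  ∫_0^2 -8*x dx = -16.
Sum: -64 + 64/5 + 8 + 112/3 − 16 = -328/15.
So LHS = -328/15.
∫_0^2 v(x) φ(x) dx = ∫_0^2 (6*x^5 - 8*x^4 - 6*x^3 - 4*x^2) dx. Term by term:
  ∫_0^2 6*x^5 dx = 64;  ∫_0^2 -8*x^4 dx = -256/5;  ∫_0^2 -6*x^3 dx = -24;
  ∫_0^2 -4*x^2 dx = -32/3.
Sum: 64 − 256/5 − 24 − 32/3 = -328/15.
So RHS = -∫_0^2 v(x) φ(x) dx = 328/15.
LHS − RHS = -656/15 ≠ 0, so the identity fails.
(For a valid weak derivative the identity must hold for EVERY test function, in particular this one. The failure shows v is NOT the weak derivative of u.)
Correct weak derivative would be u'(x) = 6*x**2 + 4*x + 2.


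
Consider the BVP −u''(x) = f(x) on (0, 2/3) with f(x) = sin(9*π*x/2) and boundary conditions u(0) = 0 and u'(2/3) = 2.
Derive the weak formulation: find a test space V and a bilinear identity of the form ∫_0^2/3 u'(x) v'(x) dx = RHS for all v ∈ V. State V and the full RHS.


V = {v ∈ H^1(0, 2/3) : v(0) = 0} (test functions vanish at x = 0 where u is specified); weak form: ∫_0^2/3 u'v' dx = ∫_0^2/3 (sin(9*π*x/2)) v dx + 2·v(2/3) for all v ∈ V.

Multiply both sides by a test function v and integrate from 0 to 2/3:
  ∫_0^2/3 −u''(x) v(x) dx = ∫_0^2/3 f(x) v(x) dx.
Integrate the LHS by parts once:
  ∫_0^2/3 −u'' v dx = −[u'(x) v(x)]_0^2/3 + ∫_0^2/3 u'(x) v'(x) dx.
Thus ∫_0^2/3 u'(x) v'(x) dx = ∫_0^2/3 f(x) v(x) dx + [u'(x) v(x)]_0^2/3.
Choose V so that boundary terms are either known or forced to vanish.
Mixed BC: u(0) = 0 (Dirichlet) and u'(2/3) = 2 (Neumann). Define V = {v ∈ H^1(0, 2/3) : v(0) = 0}. Then [u' v]_0^2/3 = u'(2/3)·v(2/3) − u'(0)·0 = 2·v(2/3).
Weak formulation: find u (satisfying any essential BC) such that ∫_0^2/3 u'(x) v'(x) dx = ∫_0^2/3 f v dx + 2·v(2/3) for all v ∈ V (Dirichlet at 0 absorbed into V; Neumann datum at x = 2/3 contributes the boundary term).
Substituting f(x) = sin(9*π*x/2), the right-hand side is ∫_0^2/3 (sin(9*π*x/2)) v dx + 2·v(2/3).


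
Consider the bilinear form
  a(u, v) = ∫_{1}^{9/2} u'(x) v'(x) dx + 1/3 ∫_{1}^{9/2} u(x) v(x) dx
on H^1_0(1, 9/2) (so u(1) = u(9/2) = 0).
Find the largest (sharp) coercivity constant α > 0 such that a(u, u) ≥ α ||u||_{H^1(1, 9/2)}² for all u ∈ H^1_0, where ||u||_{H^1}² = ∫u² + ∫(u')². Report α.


α = (49 + 12*π^2)/(3*(4*π^2 + 49))

Coercivity of a(·,·) on H^1_0(1, 9/2) means a(u, u) ≥ α ||u||_{H^1}² for every u ∈ H^1_0.
The interval has length L = 7/2, and Poincaré/coercivity depend only on L. Here a(u, u) = ∫(u')² + (1/3)·∫u².
Here 0 < c = 1/3 < 1. The condition a(u,u) ≥ α||u||_{H^1}² reads (1−α)∫(u')² ≥ (α−c)∫u². Any admissible α is ≤ 1 (rapidly oscillating u have ∫u²/∫(u')² → 0), and α = 1 would force 0 ≥ (1−c)∫u², impossible since c < 1; so 1−α > 0. By the sharp Poincaré inequality on H^1_0 of an interval of length L, ∫(u')² ≥ (π/L)²∫u² with equality for the first sine mode sin(π(x−x₀)/L) (x₀ the left endpoint), so the inequality holds for all u iff (1−α)(π/L)² ≥ α − c, i.e. α ≤ ((π/L)² + c)/((π/L)² + 1) = (1 + c(L/π)²)/(1 + (L/π)²). With (π/L)² = 4*π^2/49 and c = 1/3, the largest admissible constant is α = ((π/L)² + c)/((π/L)² + 1).
Simplifying, α = (49 + 12*π^2)/(3*(4*π^2 + 49)).


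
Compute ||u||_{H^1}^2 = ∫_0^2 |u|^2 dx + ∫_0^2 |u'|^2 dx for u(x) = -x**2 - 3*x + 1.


||u||_{H^1}^2 = 1376/15

The H^1 norm (squared) on an interval (0, L) is
  ||u||_{H^1}^2 = ∫_0^L u(x)^2 dx + ∫_0^L u'(x)^2 dx.
Compute u'(x) = -2*x - 3.
Then u(x)^2 = x**4 + 6*x**3 + 7*x**2 - 6*x + 1 and u'(x)^2 = 4*x**2 + 12*x + 9.
Integrate each monomial from 0 to 2 using ∫_0^2 c·x^n dx = c·2^(n+1)/(n+1):
  ∫_0^2 u(x)^2 dx = ∫_0^2 (x^4 + 6*x^3 + 7*x^2 - 6*x + 1) dx. Term by term:
    ∫_0^2 x^4 dx = 32/5;  ∫_0^2 6*x^3 dx = 24;  ∫_0^2 7*x^2 dx = 56/3;
    ∫_0^2 -6*x dx = -12;  ∫_0^2 1 dx = 2.
  Sum: 32/5 + 24 + 56/3 − 12 + 2 = 586/15.
  ∫_0^2 u'(x)^2 dx = ∫_0^2 (4*x^2 + 12*x + 9) dx. Term by term:
    ∫_0^2 4*x^2 dx = 32/3;  ∫_0^2 12*x dx = 24;  ∫_0^2 9 dx = 18.
  Sum: 32/3 + 24 + 18 = 158/3.
Adding: ||u||_{H^1}^2 = 586/15 + 158/3 = 1376/15.


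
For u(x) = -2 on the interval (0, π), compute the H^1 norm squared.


||u||_{H^1(0,π)}^2 = 4*π

u'(x) = 0.
Expand u² and (u')² and integrate term by term on (0, π), using: for integers n ≥ 1, ∫_0^π sin²(nx) dx = ∫_0^π cos²(nx) dx = π/2; for n ≠ n', ∫_0^π sin(nx)sin(n'x) dx = ∫_0^π cos(nx)cos(n'x) dx = 0; and by product-to-sum, ∫_0^π sin(nx)cos(n'x) dx = ½∫_0^π [sin((n+n')x) + sin((n−n')x)] dx, which is 0 when n+n' is even and 2n/(n²−n'²) when n+n' is odd (it need not vanish on (0, π)). For the constant mode: ∫_0^π 1 dx = π, ∫_0^π cos(nx) dx = 0, ∫_0^π sin(nx) dx = (1−(−1)^n)/n.
  u² squared terms: (-2)²·∫1 dx = 4·π = 4*π.
  So ∫_0^π u² dx = 4*π.
  u' ≡ 0, so ∫_0^π (u')² dx = 0.
||u||_{H^1}^2 = (4*π) + (0) = 4*π.


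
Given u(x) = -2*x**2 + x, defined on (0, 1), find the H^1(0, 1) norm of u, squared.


||u||_{H^1}^2 = 37/15

The H^1 norm (squared) on an interval (0, L) is
  ||u||_{H^1}^2 = ∫_0^L u(x)^2 dx + ∫_0^L u'(x)^2 dx.
Compute u'(x) = 1 - 4*x.
Then u(x)^2 = 4*x**4 - 4*x**3 + x**2 and u'(x)^2 = 16*x**2 - 8*x + 1.
Integrate each monomial from 0 to 1 using ∫_0^1 c·x^n dx = c·1^(n+1)/(n+1):
  ∫_0^1 u(x)^2 dx = ∫_0^1 (4*x^4 - 4*x^3 + x^2) dx. Term by term:
    ∫_0^1 4*x^4 dx = 4/5;  ∫_0^1 -4*x^3 dx = -1;  ∫_0^1 x^2 dx = 1/3.
  Sum: 4/5 − 1 + 1/3 = 2/15.
  ∫_0^1 u'(x)^2 dx = ∫_0^1 (16*x^2 - 8*x + 1) dx. Term by term:
    ∫_0^1 16*x^2 dx = 16/3;  ∫_0^1 -8*x dx = -4;  ∫_0^1 1 dx = 1.
  Sum: 16/3 − 4 + 1 = 7/3.
Adding: ||u||_{H^1}^2 = 2/15 + 7/3 = 37/15.


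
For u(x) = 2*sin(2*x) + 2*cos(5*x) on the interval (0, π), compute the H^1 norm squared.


||u||_{H^1(0,π)}^2 = -832/21 + 62*π

u'(x) = -10*sin(5*x) + 4*cos(2*x).
Expand u² and (u')² and integrate term by term on (0, π), using: for integers n ≥ 1, ∫_0^π sin²(nx) dx = ∫_0^π cos²(nx) dx = π/2; for n ≠ n', ∫_0^π sin(nx)sin(n'x) dx = ∫_0^π cos(nx)cos(n'x) dx = 0; and by product-to-sum, ∫_0^π sin(nx)cos(n'x) dx = ½∫_0^π [sin((n+n')x) + sin((n−n')x)] dx, which is 0 when n+n' is even and 2n/(n²−n'²) when n+n' is odd (it need not vanish on (0, π)).
  u² squared terms: (2)²·∫cos(5x)² dx = 4·π/2 = 2*π;  (2)²·∫sin(2x)² dx = 4·π/2 = 2*π.
  u² cross terms: 2·(2)·(2)·∫cos(5x)·sin(2x) dx = 8·(-4/21) = -32/21.
  So ∫_0^π u² dx = 2*π + 2*π − 32/21 = -32/21 + 4*π.
  (u')² squared terms: (-10)²·∫sin(5x)² dx = 100·π/2 = 50*π;  (4)²·∫cos(2x)² dx = 16·π/2 = 8*π.
  (u')² cross terms: 2·(-10)·(4)·∫sin(5x)·cos(2x) dx = -80·(10/21) = -800/21.
  So ∫_0^π (u')² dx = 50*π + 8*π − 800/21 = -800/21 + 58*π.
||u||_{H^1}^2 = (-32/21 + 4*π) + (-800/21 + 58*π) = -832/21 + 62*π.


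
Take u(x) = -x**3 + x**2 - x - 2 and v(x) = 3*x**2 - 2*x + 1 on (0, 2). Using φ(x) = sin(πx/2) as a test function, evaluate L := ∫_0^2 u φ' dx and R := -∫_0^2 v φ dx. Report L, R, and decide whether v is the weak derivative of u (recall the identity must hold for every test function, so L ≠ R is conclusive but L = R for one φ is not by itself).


LHS = -96/π^3 + 20/π, RHS = -20/π + 96/π^3. No, v is not the weak derivative of u.

u(x) = -x**3 + x**2 - x - 2, classical derivative u'(x) = -3*x**2 + 2*x - 1.
φ(x) = sin(πx/2), so φ'(x) = π*cos(π*x/2)/2.
Note φ(0) = φ(2) = 0, so the boundary term u·φ vanishes.
LHS = ∫_0^2 u(x) φ'(x) dx = ∫_0^2 (-π*x^3*cos(π*x/2)/2 + π*x^2*cos(π*x/2)/2 - π*x*cos(π*x/2)/2 - π*cos(π*x/2)) dx. Term by term:
  ∫_0^2 -π*cos(π*x/2) dx = 0;  ∫_0^2 π*x^2*cos(π*x/2)/2 dx = -8/π;  ∫_0^2 -π*x*cos(π*x/2)/2 dx = 4/π;
  ∫_0^2 -π*x^3*cos(π*x/2)/2 dx = -96/π^3 + 24/π.
Sum: 0 − 8/π + 4/π + -96/π^3 + 24/π = -96/π^3 + 20/π.
So LHS = -96/π^3 + 20/π.
∫_0^2 v(x) φ(x) dx = ∫_0^2 (3*x^2*sin(π*x/2) - 2*x*sin(π*x/2) + sin(π*x/2)) dx. Term by term:
  ∫_0^2 -2*x*sin(π*x/2) dx = -8/π;  ∫_0^2 3*x^2*sin(π*x/2) dx = -96/π^3 + 24/π;  ∫_0^2 sin(π*x/2) dx = 4/π.
Sum: -8/π + -96/π^3 + 24/π + 4/π = -96/π^3 + 20/π.
So RHS = -∫_0^2 v(x) φ(x) dx = -20/π + 96/π^3.
LHS − RHS = -192/π^3 + 40/π ≠ 0, so the identity fails.
(For a valid weak derivative the identity must hold for EVERY test function, in particular this one. The failure shows v is NOT the weak derivative of u.)
Correct weak derivative would be u'(x) = -3*x**2 + 2*x - 1.


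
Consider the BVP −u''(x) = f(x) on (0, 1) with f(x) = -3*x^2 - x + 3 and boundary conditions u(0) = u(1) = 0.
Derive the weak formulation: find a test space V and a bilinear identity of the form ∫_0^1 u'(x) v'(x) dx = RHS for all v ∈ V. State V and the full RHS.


V = H^1_0(0, 1) (so v(0) = v(1) = 0); weak form: ∫_0^1 u'v' dx = ∫_0^1 (-3*x^2 - x + 3) v dx for all v ∈ V.

Multiply both sides by a test function v and integrate from 0 to 1:
  ∫_0^1 −u''(x) v(x) dx = ∫_0^1 f(x) v(x) dx.
Integrate the LHS by parts once:
  ∫_0^1 −u'' v dx = −[u'(x) v(x)]_0^1 + ∫_0^1 u'(x) v'(x) dx.
Thus ∫_0^1 u'(x) v'(x) dx = ∫_0^1 f(x) v(x) dx + [u'(x) v(x)]_0^1.
Choose V so that boundary terms are either known or forced to vanish.
u is Dirichlet: u(0) = u(1) = 0. Let V = H^1_0(0, 1); then v(0) = v(1) = 0, and [u' v]_0^1 = 0.
Weak formulation: find u (satisfying any essential BC) such that ∫_0^1 u'(x) v'(x) dx = ∫_0^1 f v dx for all v ∈ V.
Substituting f(x) = -3*x^2 - x + 3, the right-hand side is ∫_0^1 (-3*x^2 - x + 3) v dx.


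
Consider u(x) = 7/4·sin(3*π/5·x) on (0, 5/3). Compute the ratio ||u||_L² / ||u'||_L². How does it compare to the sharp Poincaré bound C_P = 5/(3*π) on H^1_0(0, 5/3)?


||u||_L² / ||u'||_L² = 5/(3*π) = C_P.

u(x) = 7/4·sin(3*π/5·x), so u'(x) = 21*π*cos(3*π*x/5)/20.
Writing u(x) = A·sin(kπx/L) with A = 7/4 and k = 1, use ∫_0^L sin²(kπx/L) dx = L/2 and ∫_0^L cos²(kπx/L) dx = L/2.
u² = 49/16·sin²(3*π/5·x) and (u')² = 441*π^2/400·cos²(3*π/5·x), and each of sin², cos² integrates to L/2 = 5/6 over (0, 5/3).
∫_0^5/3 u² dx = 245/96, so ||u||_L² = 7*sqrt(30)/24.
∫_0^5/3 (u')² dx = 147*π^2/160, so ||u'||_L² = 7*sqrt(30)*π/40.
Ratio ||u||_L² / ||u'||_L² = 5/(3*π).
Sharp Poincaré constant on H^1_0(0, 5/3) is C_P = L/π = 5/(3*π), achieved by sin(3*π/5·x).
This is the k = 1 eigenfunction (up to amplitude), so the ratio equals the sharp Poincaré constant exactly.


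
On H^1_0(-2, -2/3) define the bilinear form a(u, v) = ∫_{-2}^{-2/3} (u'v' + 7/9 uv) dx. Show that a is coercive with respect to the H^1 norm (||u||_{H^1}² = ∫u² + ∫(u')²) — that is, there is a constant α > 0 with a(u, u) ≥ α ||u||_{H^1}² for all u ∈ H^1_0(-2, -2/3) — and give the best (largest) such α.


α = (112 + 81*π^2)/(9*(16 + 9*π^2))

Coercivity of a(·,·) on H^1_0(-2, -2/3) means a(u, u) ≥ α ||u||_{H^1}² for every u ∈ H^1_0.
The interval has length L = 4/3, and Poincaré/coercivity depend only on L. Here a(u, u) = ∫(u')² + (7/9)·∫u².
Here 0 < c = 7/9 < 1. The condition a(u,u) ≥ α||u||_{H^1}² reads (1−α)∫(u')² ≥ (α−c)∫u². Any admissible α is ≤ 1 (rapidly oscillating u have ∫u²/∫(u')² → 0), and α = 1 would force 0 ≥ (1−c)∫u², impossible since c < 1; so 1−α > 0. By the sharp Poincaré inequality on H^1_0 of an interval of length L, ∫(u')² ≥ (π/L)²∫u² with equality for the first sine mode sin(π(x−x₀)/L) (x₀ the left endpoint), so the inequality holds for all u iff (1−α)(π/L)² ≥ α − c, i.e. α ≤ ((π/L)² + c)/((π/L)² + 1) = (1 + c(L/π)²)/(1 + (L/π)²). With (π/L)² = 9*π^2/16 and c = 7/9, the largest admissible constant is α = ((π/L)² + c)/((π/L)² + 1).
Simplifying, α = (112 + 81*π^2)/(9*(16 + 9*π^2)).


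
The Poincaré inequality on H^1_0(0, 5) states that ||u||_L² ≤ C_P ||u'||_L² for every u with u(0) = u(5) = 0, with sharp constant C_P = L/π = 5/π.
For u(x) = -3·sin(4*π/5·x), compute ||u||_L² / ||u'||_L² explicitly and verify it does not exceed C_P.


||u||_L² / ||u'||_L² = 5/(4*π) < C_P = 5/π.

u(x) = -3·sin(4*π/5·x), so u'(x) = -12*π*cos(4*π*x/5)/5.
Writing u(x) = A·sin(kπx/L) with A = -3 and k = 4, use ∫_0^L sin²(kπx/L) dx = L/2 and ∫_0^L cos²(kπx/L) dx = L/2.
u² = 9·sin²(4*π/5·x) and (u')² = 144*π^2/25·cos²(4*π/5·x), and each of sin², cos² integrates to L/2 = 5/2 over (0, 5).
∫_0^5 u² dx = 45/2, so ||u||_L² = 3*sqrt(10)/2.
∫_0^5 (u')² dx = 72*π^2/5, so ||u'||_L² = 6*sqrt(10)*π/5.
Ratio ||u||_L² / ||u'||_L² = 5/(4*π).
Sharp Poincaré constant on H^1_0(0, 5) is C_P = L/π = 5/π, achieved by sin(π/5·x).
This is the k = 4 harmonic; the ratio L/(kπ) is strictly less than C_P = L/π, consistent with the sharp inequality ||u||_L² ≤ C_P ||u'||_L².


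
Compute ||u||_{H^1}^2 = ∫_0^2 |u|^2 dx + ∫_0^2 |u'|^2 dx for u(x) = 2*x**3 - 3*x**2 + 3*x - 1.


||u||_{H^1}^2 = 3568/35

The H^1 norm (squared) on an interval (0, L) is
  ||u||_{H^1}^2 = ∫_0^L u(x)^2 dx + ∫_0^L u'(x)^2 dx.
Compute u'(x) = 6*x**2 - 6*x + 3.
Then u(x)^2 = 4*x**6 - 12*x**5 + 21*x**4 - 22*x**3 + 15*x**2 - 6*x + 1 and u'(x)^2 = 36*x**4 - 72*x**3 + 72*x**2 - 36*x + 9.
Integrate each monomial from 0 to 2 using ∫_0^2 c·x^n dx = c·2^(n+1)/(n+1):
  ∫_0^2 u(x)^2 dx = ∫_0^2 (4*x^6 - 12*x^5 + 21*x^4 - 22*x^3 + 15*x^2 - 6*x + 1) dx. Term by term:
    ∫_0^2 4*x^6 dx = 512/7;  ∫_0^2 -12*x^5 dx = -128;  ∫_0^2 21*x^4 dx = 672/5;
    ∫_0^2 -22*x^3 dx = -88;  ∫_0^2 15*x^2 dx = 40;  ∫_0^2 -6*x dx = -12;
    ∫_0^2 1 dx = 2.
  Sum: 512/7 − 128 + 672/5 − 88 + 40 − 12 + 2 = 754/35.
  ∫_0^2 u'(x)^2 dx = ∫_0^2 (36*x^4 - 72*x^3 + 72*x^2 - 36*x + 9) dx. Term by term:
    ∫_0^2 36*x^4 dx = 1152/5;  ∫_0^2 -72*x^3 dx = -288;  ∫_0^2 72*x^2 dx = 192;
    ∫_0^2 -36*x dx = -72;  ∫_0^2 9 dx = 18.
  Sum: 1152/5 − 288 + 192 − 72 + 18 = 402/5.
Adding: ||u||_{H^1}^2 = 754/35 + 402/5 = 3568/35.


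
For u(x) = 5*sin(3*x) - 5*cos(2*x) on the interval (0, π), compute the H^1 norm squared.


||u||_{H^1(0,π)}^2 = -300 + 375*π/2

u'(x) = 10*sin(2*x) + 15*cos(3*x).
Expand u² and (u')² and integrate term by term on (0, π), using: for integers n ≥ 1, ∫_0^π sin²(nx) dx = ∫_0^π cos²(nx) dx = π/2; for n ≠ n', ∫_0^π sin(nx)sin(n'x) dx = ∫_0^π cos(nx)cos(n'x) dx = 0; and by product-to-sum, ∫_0^π sin(nx)cos(n'x) dx = ½∫_0^π [sin((n+n')x) + sin((n−n')x)] dx, which is 0 when n+n' is even and 2n/(n²−n'²) when n+n' is odd (it need not vanish on (0, π)).
  u² squared terms: (-5)²·∫cos(2x)² dx = 25·π/2 = 25*π/2;  (5)²·∫sin(3x)² dx = 25·π/2 = 25*π/2.
  u² cross terms: 2·(-5)·(5)·∫cos(2x)·sin(3x) dx = -50·(6/5) = -60.
  So ∫_0^π u² dx = 25*π/2 + 25*π/2 − 60 = -60 + 25*π.
  (u')² squared terms: (10)²·∫sin(2x)² dx = 100·π/2 = 50*π;  (15)²·∫cos(3x)² dx = 225·π/2 = 225*π/2.
  (u')² cross terms: 2·(10)·(15)·∫sin(2x)·cos(3x) dx = 300·(-4/5) = -240.
  So ∫_0^π (u')² dx = 50*π + 225*π/2 − 240 = -240 + 325*π/2.
||u||_{H^1}^2 = (-60 + 25*π) + (-240 + 325*π/2) = -300 + 375*π/2.
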